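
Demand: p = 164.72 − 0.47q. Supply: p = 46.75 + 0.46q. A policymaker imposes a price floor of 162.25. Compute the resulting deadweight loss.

Competitive equilibrium: 164.72 − 0.47q = 46.75 + 0.46q → q* = 126.8495, p* = 105.1008.
At the floor p = 162.25, quantity demanded = (164.72 − 162.25)/0.47 = 5.2553.
Sellers' marginal cost at q' = 5.2553: 46.75 + 0.46·5.2553 = 49.1674.
Δq = 126.8495 − 5.2553 = 121.5942; wedge = 162.25 − 49.1674 = 113.0826.
The triangle = ½ × 121.5942 × 113.0826 = 6875.09.

6875.09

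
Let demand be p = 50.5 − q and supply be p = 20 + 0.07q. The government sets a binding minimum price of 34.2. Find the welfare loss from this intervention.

Competitive equilibrium: 50.5 − q = 20 + 0.07q → q* = 28.5047, p* = 21.9953.
At the floor p = 34.2, quantity demanded = (50.5 − 34.2)/1 = 16.3.
Sellers' marginal cost at q' = 16.3: 20 + 0.07·16.3 = 21.141.
Δq = 28.5047 − 16.3 = 12.2047; wedge = 34.2 − 21.141 = 13.059.
Welfare loss = ½ × 12.2047 × 13.059 = 79.69.

79.69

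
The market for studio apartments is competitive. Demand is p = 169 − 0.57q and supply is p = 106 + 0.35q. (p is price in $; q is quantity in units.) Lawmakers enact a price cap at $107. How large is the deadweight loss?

$1980.82

Competitive equilibrium: 169 − 0.57q = 106 + 0.35q → q* = 68.47826, p* = 129.96739.
At the ceiling p = 107, quantity supplied = (107 − 106)/0.35 = 2.85714.
Willingness to pay at q' = 2.85714: 169 − 0.57·2.85714 = 167.37143.
Δq = 68.47826 − 2.85714 = 65.62112; wedge = 167.37143 − 107 = 60.37143.
DWL = ½ × 65.62112 × 60.37143 = $1980.82.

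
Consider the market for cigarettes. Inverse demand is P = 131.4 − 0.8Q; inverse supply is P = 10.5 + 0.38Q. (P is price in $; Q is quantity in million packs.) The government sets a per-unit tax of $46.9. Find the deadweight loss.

$932.04 million

Competitive equilibrium: 131.4 − 0.8Q = 10.5 + 0.38Q → Q* = 102.4576, P* = 49.4339.
With the tax, the buyer price exceeds the seller price by 46.9: (131.4 − 0.8Q) − (10.5 + 0.38Q) = 46.9 → Q' = 62.7119.
ΔQ = 102.4576 − 62.7119 = 39.7457; the wedge equals the tax, 46.9.
Deadweight loss = ½ × 39.7457 × 46.9 = $932.04 million.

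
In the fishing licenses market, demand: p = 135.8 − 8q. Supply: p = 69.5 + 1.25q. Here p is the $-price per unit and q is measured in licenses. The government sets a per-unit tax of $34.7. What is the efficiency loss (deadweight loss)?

Competitive equilibrium: 135.8 − 8q = 69.5 + 1.25q → q* = 7.1676, p* = 78.4595.
With the tax, the buyer price exceeds the seller price by 34.7: (135.8 − 8q) − (69.5 + 1.25q) = 34.7 → q' = 3.4162.
Δq = 7.1676 − 3.4162 = 3.7514; the wedge equals the tax, 34.7.
Deadweight loss = ½ × 3.7514 × 34.7 = $65.09.

$65.09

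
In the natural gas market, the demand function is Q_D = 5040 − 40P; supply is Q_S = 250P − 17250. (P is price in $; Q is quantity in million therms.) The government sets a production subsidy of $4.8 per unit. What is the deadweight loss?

$397.24 million

In inverse form: demand P = 126 − 0.025Q, supply P = 69 + 0.004Q.
Competitive equilibrium: 126 − 0.025Q = 69 + 0.004Q → Q* = 1965.5172, P* = 76.8621.
The subsidy lowers effective supply by 4.8: P = 64.2 + 0.004Q.
New quantity: 126 − 0.025Q = 64.2 + 0.004Q → Q' = 2131.0345.
Overproduction ΔQ = 2131.0345 − 1965.5172 = 165.5173; wedge = subsidy = 4.8.
Welfare loss = ½ × 165.5173 × 4.8 = $397.24 million.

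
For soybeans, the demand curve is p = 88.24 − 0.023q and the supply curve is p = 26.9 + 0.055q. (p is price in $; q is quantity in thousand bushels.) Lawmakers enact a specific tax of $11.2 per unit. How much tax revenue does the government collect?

$7199.59 thousand

Competitive equilibrium: 88.24 − 0.023q = 26.9 + 0.055q → q* = 786.4103, p* = 70.1526.
With the tax, the buyer price exceeds the seller price by 11.2: (88.24 − 0.023q) − (26.9 + 0.055q) = 11.2 → q' = 642.8205.
Tax revenue = 11.2 × 642.8205 = $7199.59 thousand.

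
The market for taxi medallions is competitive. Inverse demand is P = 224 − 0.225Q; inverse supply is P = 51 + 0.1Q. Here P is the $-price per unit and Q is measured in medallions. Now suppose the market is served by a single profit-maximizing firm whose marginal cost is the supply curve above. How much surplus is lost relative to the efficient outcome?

$7705.81

Competitive equilibrium: 224 − 0.225Q = 51 + 0.1Q → Q* = 532.3077, P* = 104.2308.
Marginal revenue: MR = 224 − 0.45Q. Set MR = MC: 224 − 0.45Q = 51 + 0.1Q → Q_m = 314.5455.
Price P_m = 224 − 0.225·314.5455 = 153.2273; MC(Q_m) = 51 + 0.1·314.5455 = 82.4546.
Competitive Q* = 532.3077, so ΔQ = 217.7622; wedge = 153.2273 − 82.4546 = 70.7727.
The triangle = ½ × 217.7622 × 70.7727 = $7705.81.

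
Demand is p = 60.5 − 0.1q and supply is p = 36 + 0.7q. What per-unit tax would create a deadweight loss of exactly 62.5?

10

Competitive equilibrium: 60.5 − 0.1q = 36 + 0.7q → q* = 30.625, p* = 57.4375.
A tax t gives Δq = t/0.8 and wedge t, so DWL = t²/1.6.
t²/1.6 = 62.5 → t² = 100 → t = 10.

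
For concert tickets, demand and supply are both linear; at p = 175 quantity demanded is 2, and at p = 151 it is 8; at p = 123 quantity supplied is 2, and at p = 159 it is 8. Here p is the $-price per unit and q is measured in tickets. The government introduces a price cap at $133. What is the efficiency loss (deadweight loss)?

Demand slope = (151 − 175)/(8 − 2) = −4, so p = 183 − 4q.
Supply slope = (159 − 123)/(8 − 2) = 6, so p = 111 + 6q.
Competitive equilibrium: 183 − 4q = 111 + 6q → q* = 7.2, p* = 154.2.
At the ceiling p = 133, quantity supplied = (133 − 111)/6 = 3.6667.
Willingness to pay at q' = 3.6667: 183 − 4·3.6667 = 168.3332.
Δq = 7.2 − 3.6667 = 3.5333; wedge = 168.3332 − 133 = 35.3332.
Deadweight loss = ½ × 3.5333 × 35.3332 = $62.42.

$62.42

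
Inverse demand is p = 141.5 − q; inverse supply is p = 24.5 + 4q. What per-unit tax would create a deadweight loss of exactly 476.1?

Competitive equilibrium: 141.5 − q = 24.5 + 4q → q* = 23.4, p* = 118.1.
A tax t gives Δq = t/5 and wedge t, so DWL = t²/10.
t²/10 = 476.1 → t² = 4761 → t = 69.

69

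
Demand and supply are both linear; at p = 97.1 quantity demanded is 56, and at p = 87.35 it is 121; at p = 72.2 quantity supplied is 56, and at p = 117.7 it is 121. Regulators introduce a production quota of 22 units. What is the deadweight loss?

Demand slope = (87.35 − 97.1)/(121 − 56) = −0.15, so p = 105.5 − 0.15q.
Supply slope = (117.7 − 72.2)/(121 − 56) = 0.7, so p = 33 + 0.7q.
Competitive equilibrium: 105.5 − 0.15q = 33 + 0.7q → q* = 85.2941, p* = 92.7059.
At q = 22: demand price = 105.5 − 0.15·22 = 102.2; supply price = 33 + 0.7·22 = 48.4.
Δq = 85.2941 − 22 = 63.2941; wedge = 102.2 − 48.4 = 53.8.
DWL = ½ × 63.2941 × 53.8 = 1702.61.

1702.61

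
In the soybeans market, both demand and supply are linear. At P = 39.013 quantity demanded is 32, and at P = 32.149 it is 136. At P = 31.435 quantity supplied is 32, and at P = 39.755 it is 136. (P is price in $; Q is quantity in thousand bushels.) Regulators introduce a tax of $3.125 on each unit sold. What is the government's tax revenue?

Demand slope = (32.149 − 39.013)/(136 − 32) = −0.066, so P = 41.125 − 0.066Q.
Supply slope = (39.755 − 31.435)/(136 − 32) = 0.08, so P = 28.875 + 0.08Q.
Competitive equilibrium: 41.125 − 0.066Q = 28.875 + 0.08Q → Q* = 83.9041, P* = 35.5873.
With the tax, the buyer price exceeds the seller price by 3.125: (41.125 − 0.066Q) − (28.875 + 0.08Q) = 3.125 → Q' = 62.5.
Tax revenue = 3.125 × 62.5 = $195.31 thousand.

$195.31 thousand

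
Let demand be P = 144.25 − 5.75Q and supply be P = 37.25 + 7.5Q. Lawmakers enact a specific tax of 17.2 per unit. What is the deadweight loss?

Competitive equilibrium: 144.25 − 5.75Q = 37.25 + 7.5Q → Q* = 8.0755, P* = 97.816.
With the tax, the buyer price exceeds the seller price by 17.2: (144.25 − 5.75Q) − (37.25 + 7.5Q) = 17.2 → Q' = 6.7774.
ΔQ = 8.0755 − 6.7774 = 1.2981; the wedge equals the tax, 17.2.
Deadweight loss = ½ × 1.2981 × 17.2 = 11.16.

11.16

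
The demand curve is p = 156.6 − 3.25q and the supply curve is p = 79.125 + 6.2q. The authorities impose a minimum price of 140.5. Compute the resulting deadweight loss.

49.74

Competitive equilibrium: 156.6 − 3.25q = 79.125 + 6.2q → q* = 8.1984, p* = 129.9552.
At the floor p = 140.5, quantity demanded = (156.6 − 140.5)/3.25 = 4.9538.
Sellers' marginal cost at q' = 4.9538: 79.125 + 6.2·4.9538 = 109.8386.
Δq = 8.1984 − 4.9538 = 3.2446; wedge = 140.5 − 109.8386 = 30.6614.
Deadweight loss = ½ × 3.2446 × 30.6614 = 49.74.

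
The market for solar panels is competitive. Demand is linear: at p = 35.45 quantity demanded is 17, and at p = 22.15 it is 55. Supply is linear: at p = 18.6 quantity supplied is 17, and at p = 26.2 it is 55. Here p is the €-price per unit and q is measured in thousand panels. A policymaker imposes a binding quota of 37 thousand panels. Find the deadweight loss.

€31.11 thousand

Demand slope = (22.15 − 35.45)/(55 − 17) = −0.35, so p = 41.4 − 0.35q.
Supply slope = (26.2 − 18.6)/(55 − 17) = 0.2, so p = 15.2 + 0.2q.
Competitive equilibrium: 41.4 − 0.35q = 15.2 + 0.2q → q* = 47.6364, p* = 24.7273.
At q = 37: demand price = 41.4 − 0.35·37 = 28.45; supply price = 15.2 + 0.2·37 = 22.6.
Δq = 47.6364 − 37 = 10.6364; wedge = 28.45 − 22.6 = 5.85.
The triangle = ½ × 10.6364 × 5.85 = €31.11 thousand.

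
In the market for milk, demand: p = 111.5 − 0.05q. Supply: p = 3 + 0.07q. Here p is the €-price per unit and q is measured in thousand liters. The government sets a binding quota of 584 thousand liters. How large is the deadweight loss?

Competitive equilibrium: 111.5 − 0.05q = 3 + 0.07q → q* = 904.1667, p* = 66.2917.
At q = 584: demand price = 111.5 − 0.05·584 = 82.3; supply price = 3 + 0.07·584 = 43.88.
Δq = 904.1667 − 584 = 320.1667; wedge = 82.3 − 43.88 = 38.42.
Deadweight loss = ½ × 320.1667 × 38.42 = €6150.40 thousand.

€6150.40 thousand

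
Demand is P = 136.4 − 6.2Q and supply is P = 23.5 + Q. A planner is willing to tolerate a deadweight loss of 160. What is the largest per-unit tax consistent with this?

Competitive equilibrium: 136.4 − 6.2Q = 23.5 + Q → Q* = 15.6806, P* = 39.1806.
A tax t gives ΔQ = t/7.2 and wedge t, so DWL = t²/14.4.
t²/14.4 = 160 → t² = 2304 → t = 48.

48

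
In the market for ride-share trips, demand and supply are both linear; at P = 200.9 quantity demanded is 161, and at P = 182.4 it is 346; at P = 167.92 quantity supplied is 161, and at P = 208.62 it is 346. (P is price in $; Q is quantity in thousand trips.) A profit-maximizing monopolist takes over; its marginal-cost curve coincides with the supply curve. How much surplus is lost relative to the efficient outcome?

$632.46 thousand

Demand slope = (182.4 − 200.9)/(346 − 161) = −0.1, so P = 217 − 0.1Q.
Supply slope = (208.62 − 167.92)/(346 − 161) = 0.22, so P = 132.5 + 0.22Q.
Competitive equilibrium: 217 − 0.1Q = 132.5 + 0.22Q → Q* = 264.0625, P* = 190.5938.
Marginal revenue: MR = 217 − 0.2Q. Set MR = MC: 217 − 0.2Q = 132.5 + 0.22Q → Q_m = 201.1905.
Price P_m = 217 − 0.1·201.1905 = 196.881; MC(Q_m) = 132.5 + 0.22·201.1905 = 176.7619.
Competitive Q* = 264.0625, so ΔQ = 62.872; wedge = 196.881 − 176.7619 = 20.1191.
Welfare loss = ½ × 62.872 × 20.1191 = $632.46 thousand.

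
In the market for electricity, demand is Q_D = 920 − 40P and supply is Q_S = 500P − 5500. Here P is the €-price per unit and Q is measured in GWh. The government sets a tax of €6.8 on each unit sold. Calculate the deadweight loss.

In inverse form: demand P = 23 − 0.025Q, supply P = 11 + 0.002Q.
Competitive equilibrium: 23 − 0.025Q = 11 + 0.002Q → Q* = 444.4444, P* = 11.8889.
With the tax, the buyer price exceeds the seller price by 6.8: (23 − 0.025Q) − (11 + 0.002Q) = 6.8 → Q' = 192.5926.
ΔQ = 444.4444 − 192.5926 = 251.8518; the wedge equals the tax, 6.8.
DWL = ½ × 251.8518 × 6.8 = €856.30.

€856.30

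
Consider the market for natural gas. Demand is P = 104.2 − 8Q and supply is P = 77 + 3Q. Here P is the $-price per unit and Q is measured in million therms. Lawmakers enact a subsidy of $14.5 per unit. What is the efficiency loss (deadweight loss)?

Competitive equilibrium: 104.2 − 8Q = 77 + 3Q → Q* = 2.4727, P* = 84.4182.
The subsidy lowers effective supply by 14.5: P = 62.5 + 3Q.
New quantity: 104.2 − 8Q = 62.5 + 3Q → Q' = 3.7909.
Overproduction ΔQ = 3.7909 − 2.4727 = 1.3182; wedge = subsidy = 14.5.
Welfare loss = ½ × 1.3182 × 14.5 = $9.56 million.

$9.56 million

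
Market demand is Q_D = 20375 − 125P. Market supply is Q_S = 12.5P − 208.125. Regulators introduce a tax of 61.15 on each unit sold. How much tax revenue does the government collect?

59204.32

In inverse form: demand P = 163 − 0.008Q, supply P = 16.65 + 0.08Q.
Competitive equilibrium: 163 − 0.008Q = 16.65 + 0.08Q → Q* = 1663.0682, P* = 149.6955.
With the tax, the buyer price exceeds the seller price by 61.15: (163 − 0.008Q) − (16.65 + 0.08Q) = 61.15 → Q' = 968.1818.
Tax revenue = 61.15 × 968.1818 = 59204.32.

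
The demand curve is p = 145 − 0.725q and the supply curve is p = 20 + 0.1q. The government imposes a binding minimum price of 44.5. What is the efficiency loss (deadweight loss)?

68.59

Competitive equilibrium: 145 − 0.725q = 20 + 0.1q → q* = 151.5152, p* = 35.1515.
At the floor p = 44.5, quantity demanded = (145 − 44.5)/0.725 = 138.6207.
Sellers' marginal cost at q' = 138.6207: 20 + 0.1·138.6207 = 33.8621.
Δq = 151.5152 − 138.6207 = 12.8945; wedge = 44.5 − 33.8621 = 10.6379.
The triangle = ½ × 12.8945 × 10.6379 = 68.59.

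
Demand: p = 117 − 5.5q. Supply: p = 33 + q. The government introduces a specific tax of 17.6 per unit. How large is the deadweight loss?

Competitive equilibrium: 117 − 5.5q = 33 + q → q* = 12.9231, p* = 45.9231.
With the tax, the buyer price exceeds the seller price by 17.6: (117 − 5.5q) − (33 + q) = 17.6 → q' = 10.2154.
Δq = 12.9231 − 10.2154 = 2.7077; the wedge equals the tax, 17.6.
Welfare loss = ½ × 2.7077 × 17.6 = 23.83.

23.83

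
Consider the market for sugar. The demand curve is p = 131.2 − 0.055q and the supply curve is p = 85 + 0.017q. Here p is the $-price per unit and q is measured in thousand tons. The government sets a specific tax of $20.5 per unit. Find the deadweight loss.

Competitive equilibrium: 131.2 − 0.055q = 85 + 0.017q → q* = 641.6667, p* = 95.9083.
With the tax, the buyer price exceeds the seller price by 20.5: (131.2 − 0.055q) − (85 + 0.017q) = 20.5 → q' = 356.9444.
Δq = 641.6667 − 356.9444 = 284.7223; the wedge equals the tax, 20.5.
The triangle = ½ × 284.7223 × 20.5 = $2918.40 thousand.

$2918.40 thousand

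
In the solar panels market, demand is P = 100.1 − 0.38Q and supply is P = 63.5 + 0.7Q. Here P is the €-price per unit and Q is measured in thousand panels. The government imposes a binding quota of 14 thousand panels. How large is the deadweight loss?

Competitive equilibrium: 100.1 − 0.38Q = 63.5 + 0.7Q → Q* = 33.8889, P* = 87.2222.
At Q = 14: demand price = 100.1 − 0.38·14 = 94.78; supply price = 63.5 + 0.7·14 = 73.3.
ΔQ = 33.8889 − 14 = 19.8889; wedge = 94.78 − 73.3 = 21.48.
DWL = ½ × 19.8889 × 21.48 = €213.61 thousand.

€213.61 thousand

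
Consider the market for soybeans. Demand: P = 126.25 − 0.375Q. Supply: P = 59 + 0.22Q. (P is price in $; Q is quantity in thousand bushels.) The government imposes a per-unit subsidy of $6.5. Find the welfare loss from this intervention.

$35.50 thousand

Competitive equilibrium: 126.25 − 0.375Q = 59 + 0.22Q → Q* = 113.0252, P* = 83.8655.
The subsidy lowers effective supply by 6.5: P = 52.5 + 0.22Q.
New quantity: 126.25 − 0.375Q = 52.5 + 0.22Q → Q' = 123.9496.
Overproduction ΔQ = 123.9496 − 113.0252 = 10.9244; wedge = subsidy = 6.5.
Deadweight loss = ½ × 10.9244 × 6.5 = $35.50 thousand.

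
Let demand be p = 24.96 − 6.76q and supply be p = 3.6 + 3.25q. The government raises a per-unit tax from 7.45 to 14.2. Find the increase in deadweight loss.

Competitive equilibrium: 24.96 − 6.76q = 3.6 + 3.25q → q* = 2.1339, p* = 10.5351.
For a per-unit tax t: Δq = t/10.01, so DWL = ½·t·(t/10.01) = t²/20.02.
At t = 7.45: DWL = 2.772. At t = 14.2: DWL = 10.072.
Increase = 10.072 − 2.772 = 7.30.

7.30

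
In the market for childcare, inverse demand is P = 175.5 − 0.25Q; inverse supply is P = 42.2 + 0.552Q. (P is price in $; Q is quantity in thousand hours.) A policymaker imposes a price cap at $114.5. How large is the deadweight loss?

Competitive equilibrium: 175.5 − 0.25Q = 42.2 + 0.552Q → Q* = 166.2095, P* = 133.9476.
At the ceiling P = 114.5, quantity supplied = (114.5 − 42.2)/0.552 = 130.9783.
Willingness to pay at Q' = 130.9783: 175.5 − 0.25·130.9783 = 142.7554.
ΔQ = 166.2095 − 130.9783 = 35.2312; wedge = 142.7554 − 114.5 = 28.2554.
DWL = ½ × 35.2312 × 28.2554 = $497.74 thousand.

$497.74 thousand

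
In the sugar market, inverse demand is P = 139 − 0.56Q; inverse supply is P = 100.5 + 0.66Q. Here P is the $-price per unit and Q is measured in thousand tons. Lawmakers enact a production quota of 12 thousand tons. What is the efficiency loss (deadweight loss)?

Competitive equilibrium: 139 − 0.56Q = 100.5 + 0.66Q → Q* = 31.5574, P* = 121.3279.
At Q = 12: demand price = 139 − 0.56·12 = 132.28; supply price = 100.5 + 0.66·12 = 108.42.
ΔQ = 31.5574 − 12 = 19.5574; wedge = 132.28 − 108.42 = 23.86.
DWL = ½ × 19.5574 × 23.86 = $233.32 thousand.

$233.32 thousand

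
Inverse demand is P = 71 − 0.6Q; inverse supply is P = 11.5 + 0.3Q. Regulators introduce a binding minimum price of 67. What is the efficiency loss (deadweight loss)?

1590.14

Competitive equilibrium: 71 − 0.6Q = 11.5 + 0.3Q → Q* = 66.1111, P* = 31.3333.
At the floor P = 67, quantity demanded = (71 − 67)/0.6 = 6.6667.
Sellers' marginal cost at Q' = 6.6667: 11.5 + 0.3·6.6667 = 13.5.
ΔQ = 66.1111 − 6.6667 = 59.4444; wedge = 67 − 13.5 = 53.5.
Welfare loss = ½ × 59.4444 × 53.5 = 1590.14.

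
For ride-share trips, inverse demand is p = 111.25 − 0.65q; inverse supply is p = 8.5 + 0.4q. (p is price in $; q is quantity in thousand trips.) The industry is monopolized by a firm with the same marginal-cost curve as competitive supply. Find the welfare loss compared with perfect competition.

Competitive equilibrium: 111.25 − 0.65q = 8.5 + 0.4q → q* = 97.85714, p* = 47.64286.
Marginal revenue: MR = 111.25 − 1.3q. Set MR = MC: 111.25 − 1.3q = 8.5 + 0.4q → q_m = 60.44118.
Price p_m = 111.25 − 0.65·60.44118 = 71.96323; MC(q_m) = 8.5 + 0.4·60.44118 = 32.67647.
Competitive q* = 97.85714, so Δq = 37.41596; wedge = 71.96323 − 32.67647 = 39.28676.
The triangle = ½ × 37.41596 × 39.28676 = $734.98 thousand.

$734.98 thousand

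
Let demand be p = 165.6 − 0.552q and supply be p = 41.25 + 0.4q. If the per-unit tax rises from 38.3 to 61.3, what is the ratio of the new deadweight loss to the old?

2.562

Competitive equilibrium: 165.6 − 0.552q = 41.25 + 0.4q → q* = 130.6197, p* = 93.4979.
For a per-unit tax t: Δq = t/0.952, so DWL = ½·t·(t/0.952) = t²/1.904.
At t = 38.3: DWL = 770.425. At t = 61.3: DWL = 1973.577.
Ratio = (61.3/38.3)² = 2.562.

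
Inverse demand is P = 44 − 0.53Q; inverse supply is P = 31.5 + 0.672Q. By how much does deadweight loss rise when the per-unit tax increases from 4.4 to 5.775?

5.82

Competitive equilibrium: 44 − 0.53Q = 31.5 + 0.672Q → Q* = 10.3993, P* = 38.4884.
For a per-unit tax t: ΔQ = t/1.202, so DWL = ½·t·(t/1.202) = t²/2.404.
At t = 4.4: DWL = 8.053. At t = 5.775: DWL = 13.873.
Increase = 13.873 − 8.053 = 5.82.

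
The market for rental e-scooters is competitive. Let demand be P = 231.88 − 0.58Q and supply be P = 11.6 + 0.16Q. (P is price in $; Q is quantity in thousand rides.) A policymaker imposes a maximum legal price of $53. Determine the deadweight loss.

$560.63 thousand

Competitive equilibrium: 231.88 − 0.58Q = 11.6 + 0.16Q → Q* = 297.6757, P* = 59.2281.
At the ceiling P = 53, quantity supplied = (53 − 11.6)/0.16 = 258.75.
Willingness to pay at Q' = 258.75: 231.88 − 0.58·258.75 = 81.805.
ΔQ = 297.6757 − 258.75 = 38.9257; wedge = 81.805 − 53 = 28.805.
DWL = ½ × 38.9257 × 28.805 = $560.63 thousand.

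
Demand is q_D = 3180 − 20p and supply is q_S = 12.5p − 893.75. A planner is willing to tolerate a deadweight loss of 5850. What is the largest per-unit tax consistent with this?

39

In inverse form: demand p = 159 − 0.05q, supply p = 71.5 + 0.08q.
Competitive equilibrium: 159 − 0.05q = 71.5 + 0.08q → q* = 673.0769, p* = 125.3462.
A tax t gives Δq = t/0.13 and wedge t, so DWL = t²/0.26.
t²/0.26 = 5850 → t² = 1521 → t = 39.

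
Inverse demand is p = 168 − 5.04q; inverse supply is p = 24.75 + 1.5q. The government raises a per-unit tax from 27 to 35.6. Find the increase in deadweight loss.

41.16

Competitive equilibrium: 168 − 5.04q = 24.75 + 1.5q → q* = 21.9037, p* = 57.6055.
For a per-unit tax t: Δq = t/6.54, so DWL = ½·t·(t/6.54) = t²/13.08.
At t = 27: DWL = 55.734. At t = 35.6: DWL = 96.893.
Increase = 96.893 − 55.734 = 41.16.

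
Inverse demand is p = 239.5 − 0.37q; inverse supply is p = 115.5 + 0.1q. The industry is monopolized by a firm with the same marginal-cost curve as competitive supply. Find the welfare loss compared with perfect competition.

3173.66

Competitive equilibrium: 239.5 − 0.37q = 115.5 + 0.1q → q* = 263.8298, p* = 141.883.
Marginal revenue: MR = 239.5 − 0.74q. Set MR = MC: 239.5 − 0.74q = 115.5 + 0.1q → q_m = 147.619.
Price p_m = 239.5 − 0.37·147.619 = 184.881; MC(q_m) = 115.5 + 0.1·147.619 = 130.2619.
Competitive q* = 263.8298, so Δq = 116.2108; wedge = 184.881 − 130.2619 = 54.6191.
The triangle = ½ × 116.2108 × 54.6191 = 3173.66.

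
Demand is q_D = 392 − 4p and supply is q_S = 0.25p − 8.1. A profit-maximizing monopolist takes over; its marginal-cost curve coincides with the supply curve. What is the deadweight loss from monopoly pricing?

1.56

In inverse form: demand p = 98 − 0.25q, supply p = 32.4 + 4q.
Competitive equilibrium: 98 − 0.25q = 32.4 + 4q → q* = 15.4353, p* = 94.1412.
Marginal revenue: MR = 98 − 0.5q. Set MR = MC: 98 − 0.5q = 32.4 + 4q → q_m = 14.5778.
Price p_m = 98 − 0.25·14.5778 = 94.3556; MC(q_m) = 32.4 + 4·14.5778 = 90.7112.
Competitive q* = 15.4353, so Δq = 0.8575; wedge = 94.3556 − 90.7112 = 3.6444.
Welfare loss = ½ × 0.8575 × 3.6444 = 1.56.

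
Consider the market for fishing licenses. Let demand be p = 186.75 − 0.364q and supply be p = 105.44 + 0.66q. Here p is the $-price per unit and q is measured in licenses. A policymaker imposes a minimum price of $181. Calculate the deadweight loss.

$2071.51

Competitive equilibrium: 186.75 − 0.364q = 105.44 + 0.66q → q* = 79.4043, p* = 157.84684.
At the floor p = 181, quantity demanded = (186.75 − 181)/0.364 = 15.7967.
Sellers' marginal cost at q' = 15.7967: 105.44 + 0.66·15.7967 = 115.86582.
Δq = 79.4043 − 15.7967 = 63.6076; wedge = 181 − 115.86582 = 65.13418.
Deadweight loss = ½ × 63.6076 × 65.13418 = $2071.51.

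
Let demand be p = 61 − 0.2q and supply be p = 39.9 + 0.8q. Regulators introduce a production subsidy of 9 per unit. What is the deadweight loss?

40.50

Competitive equilibrium: 61 − 0.2q = 39.9 + 0.8q → q* = 21.1, p* = 56.78.
The subsidy lowers effective supply by 9: p = 30.9 + 0.8q.
New quantity: 61 − 0.2q = 30.9 + 0.8q → q' = 30.1.
Overproduction Δq = 30.1 − 21.1 = 9; wedge = subsidy = 9.
DWL = ½ × 9 × 9 = 40.50.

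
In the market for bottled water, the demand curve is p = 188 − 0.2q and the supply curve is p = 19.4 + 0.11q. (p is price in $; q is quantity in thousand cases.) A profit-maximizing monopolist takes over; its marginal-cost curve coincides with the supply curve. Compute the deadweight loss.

Competitive equilibrium: 188 − 0.2q = 19.4 + 0.11q → q* = 543.871, p* = 79.2258.
Marginal revenue: MR = 188 − 0.4q. Set MR = MC: 188 − 0.4q = 19.4 + 0.11q → q_m = 330.5882.
Price p_m = 188 − 0.2·330.5882 = 121.8824; MC(q_m) = 19.4 + 0.11·330.5882 = 55.7647.
Competitive q* = 543.871, so Δq = 213.2828; wedge = 121.8824 − 55.7647 = 66.1177.
DWL = ½ × 213.2828 × 66.1177 = $7050.88 thousand.

$7050.88 thousand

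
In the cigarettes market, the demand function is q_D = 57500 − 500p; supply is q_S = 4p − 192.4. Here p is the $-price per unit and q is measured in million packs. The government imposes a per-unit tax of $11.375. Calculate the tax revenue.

In inverse form: demand p = 115 − 0.002q, supply p = 48.1 + 0.25q.
Competitive equilibrium: 115 − 0.002q = 48.1 + 0.25q → q* = 265.4762, p* = 114.469.
With the tax, the buyer price exceeds the seller price by 11.375: (115 − 0.002q) − (48.1 + 0.25q) = 11.375 → q' = 220.3373.
Tax revenue = 11.375 × 220.3373 = $2506.34 million.

$2506.34 million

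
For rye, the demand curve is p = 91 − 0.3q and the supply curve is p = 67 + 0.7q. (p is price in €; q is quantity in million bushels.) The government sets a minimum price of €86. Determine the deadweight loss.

€26.89 million

Competitive equilibrium: 91 − 0.3q = 67 + 0.7q → q* = 24, p* = 83.8.
At the floor p = 86, quantity demanded = (91 − 86)/0.3 = 16.6667.
Sellers' marginal cost at q' = 16.6667: 67 + 0.7·16.6667 = 78.6667.
Δq = 24 − 16.6667 = 7.3333; wedge = 86 − 78.6667 = 7.3333.
Deadweight loss = ½ × 7.3333 × 7.3333 = €26.89 million.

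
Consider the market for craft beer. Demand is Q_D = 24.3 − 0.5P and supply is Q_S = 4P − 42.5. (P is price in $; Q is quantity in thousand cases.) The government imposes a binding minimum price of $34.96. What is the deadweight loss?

$113.80 thousand

In inverse form: demand P = 48.6 − 2Q, supply P = 10.625 + 0.25Q.
Competitive equilibrium: 48.6 − 2Q = 10.625 + 0.25Q → Q* = 16.8778, P* = 14.8444.
At the floor P = 34.96, quantity demanded = (48.6 − 34.96)/2 = 6.82.
Sellers' marginal cost at Q' = 6.82: 10.625 + 0.25·6.82 = 12.33.
ΔQ = 16.8778 − 6.82 = 10.0578; wedge = 34.96 − 12.33 = 22.63.
Welfare loss = ½ × 10.0578 × 22.63 = $113.80 thousand.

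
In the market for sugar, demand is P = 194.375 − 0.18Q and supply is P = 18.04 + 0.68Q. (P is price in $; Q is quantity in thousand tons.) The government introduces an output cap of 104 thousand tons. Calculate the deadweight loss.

Competitive equilibrium: 194.375 − 0.18Q = 18.04 + 0.68Q → Q* = 205.0407, P* = 157.4677.
At Q = 104: demand price = 194.375 − 0.18·104 = 175.655; supply price = 18.04 + 0.68·104 = 88.76.
ΔQ = 205.0407 − 104 = 101.0407; wedge = 175.655 − 88.76 = 86.895.
Welfare loss = ½ × 101.0407 × 86.895 = $4389.97 thousand.

$4389.97 thousand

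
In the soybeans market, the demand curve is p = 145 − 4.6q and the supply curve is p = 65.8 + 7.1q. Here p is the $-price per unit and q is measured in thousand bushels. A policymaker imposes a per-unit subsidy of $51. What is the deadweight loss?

$111.15 thousand

Competitive equilibrium: 145 − 4.6q = 65.8 + 7.1q → q* = 6.7692, p* = 113.8615.
The subsidy lowers effective supply by 51: p = 14.8 + 7.1q.
New quantity: 145 − 4.6q = 14.8 + 7.1q → q' = 11.1282.
Overproduction Δq = 11.1282 − 6.7692 = 4.359; wedge = subsidy = 51.
Welfare loss = ½ × 4.359 × 51 = $111.15 thousand.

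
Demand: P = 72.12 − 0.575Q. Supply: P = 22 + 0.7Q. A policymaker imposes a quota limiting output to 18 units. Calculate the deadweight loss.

Competitive equilibrium: 72.12 − 0.575Q = 22 + 0.7Q → Q* = 39.3098, P* = 49.5169.
At Q = 18: demand price = 72.12 − 0.575·18 = 61.77; supply price = 22 + 0.7·18 = 34.6.
ΔQ = 39.3098 − 18 = 21.3098; wedge = 61.77 − 34.6 = 27.17.
Welfare loss = ½ × 21.3098 × 27.17 = 289.49.

289.49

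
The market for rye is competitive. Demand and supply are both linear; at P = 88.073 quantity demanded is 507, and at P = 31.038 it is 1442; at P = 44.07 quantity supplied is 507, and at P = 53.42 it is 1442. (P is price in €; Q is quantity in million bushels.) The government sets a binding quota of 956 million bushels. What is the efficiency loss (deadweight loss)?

€1035.15 million

Demand slope = (31.038 − 88.073)/(1442 − 507) = −0.061, so P = 119 − 0.061Q.
Supply slope = (53.42 − 44.07)/(1442 − 507) = 0.01, so P = 39 + 0.01Q.
Competitive equilibrium: 119 − 0.061Q = 39 + 0.01Q → Q* = 1126.7606, P* = 50.2676.
At Q = 956: demand price = 119 − 0.061·956 = 60.684; supply price = 39 + 0.01·956 = 48.56.
ΔQ = 1126.7606 − 956 = 170.7606; wedge = 60.684 − 48.56 = 12.124.
Welfare loss = ½ × 170.7606 × 12.124 = €1035.15 million.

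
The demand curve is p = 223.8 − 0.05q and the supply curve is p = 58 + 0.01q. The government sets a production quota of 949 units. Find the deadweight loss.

Competitive equilibrium: 223.8 − 0.05q = 58 + 0.01q → q* = 2763.3333, p* = 85.6333.
At q = 949: demand price = 223.8 − 0.05·949 = 176.35; supply price = 58 + 0.01·949 = 67.49.
Δq = 2763.3333 − 949 = 1814.3333; wedge = 176.35 − 67.49 = 108.86.
Welfare loss = ½ × 1814.3333 × 108.86 = 98754.16.

98754.16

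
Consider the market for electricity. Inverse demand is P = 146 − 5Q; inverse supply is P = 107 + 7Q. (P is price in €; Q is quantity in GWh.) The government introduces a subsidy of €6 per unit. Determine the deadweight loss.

€1.50

Competitive equilibrium: 146 − 5Q = 107 + 7Q → Q* = 3.25, P* = 129.75.
The subsidy lowers effective supply by 6: P = 101 + 7Q.
New quantity: 146 − 5Q = 101 + 7Q → Q' = 3.75.
Overproduction ΔQ = 3.75 − 3.25 = 0.5; wedge = subsidy = 6.
The triangle = ½ × 0.5 × 6 = €1.50.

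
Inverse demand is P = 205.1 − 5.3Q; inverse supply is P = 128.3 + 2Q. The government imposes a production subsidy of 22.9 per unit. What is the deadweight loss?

35.92

Competitive equilibrium: 205.1 − 5.3Q = 128.3 + 2Q → Q* = 10.5205, P* = 149.3411.
The subsidy lowers effective supply by 22.9: P = 105.4 + 2Q.
New quantity: 205.1 − 5.3Q = 105.4 + 2Q → Q' = 13.6575.
Overproduction ΔQ = 13.6575 − 10.5205 = 3.137; wedge = subsidy = 22.9.
The triangle = ½ × 3.137 × 22.9 = 35.92.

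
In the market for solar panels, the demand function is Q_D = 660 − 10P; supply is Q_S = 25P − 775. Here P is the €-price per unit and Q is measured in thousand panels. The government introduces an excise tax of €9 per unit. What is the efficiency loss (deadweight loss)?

€289.29 thousand

In inverse form: demand P = 66 − 0.1Q, supply P = 31 + 0.04Q.
Competitive equilibrium: 66 − 0.1Q = 31 + 0.04Q → Q* = 250, P* = 41.
With the tax, the buyer price exceeds the seller price by 9: (66 − 0.1Q) − (31 + 0.04Q) = 9 → Q' = 185.7143.
ΔQ = 250 − 185.7143 = 64.2857; the wedge equals the tax, 9.
DWL = ½ × 64.2857 × 9 = €289.29 thousand.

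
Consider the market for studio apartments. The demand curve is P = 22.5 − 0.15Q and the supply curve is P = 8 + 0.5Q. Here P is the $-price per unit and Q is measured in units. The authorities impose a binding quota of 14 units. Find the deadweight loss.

Competitive equilibrium: 22.5 − 0.15Q = 8 + 0.5Q → Q* = 22.3077, P* = 19.1538.
At Q = 14: demand price = 22.5 − 0.15·14 = 20.4; supply price = 8 + 0.5·14 = 15.
ΔQ = 22.3077 − 14 = 8.3077; wedge = 20.4 − 15 = 5.4.
The triangle = ½ × 8.3077 × 5.4 = $22.43.

$22.43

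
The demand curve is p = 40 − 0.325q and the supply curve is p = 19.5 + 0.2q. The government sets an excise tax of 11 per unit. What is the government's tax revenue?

199.05

Competitive equilibrium: 40 − 0.325q = 19.5 + 0.2q → q* = 39.0476, p* = 27.3095.
With the tax, the buyer price exceeds the seller price by 11: (40 − 0.325q) − (19.5 + 0.2q) = 11 → q' = 18.0952.
Tax revenue = 11 × 18.0952 = 199.05.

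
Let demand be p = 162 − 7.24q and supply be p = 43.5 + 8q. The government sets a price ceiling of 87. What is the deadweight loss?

Competitive equilibrium: 162 − 7.24q = 43.5 + 8q → q* = 7.7756, p* = 105.7047.
At the ceiling p = 87, quantity supplied = (87 − 43.5)/8 = 5.4375.
Willingness to pay at q' = 5.4375: 162 − 7.24·5.4375 = 122.6325.
Δq = 7.7756 − 5.4375 = 2.3381; wedge = 122.6325 − 87 = 35.6325.
The triangle = ½ × 2.3381 × 35.6325 = 41.66.

41.66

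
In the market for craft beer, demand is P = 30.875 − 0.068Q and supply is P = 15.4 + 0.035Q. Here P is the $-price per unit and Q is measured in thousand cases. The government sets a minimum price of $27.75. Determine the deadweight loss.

Competitive equilibrium: 30.875 − 0.068Q = 15.4 + 0.035Q → Q* = 150.2427, P* = 20.6585.
At the floor P = 27.75, quantity demanded = (30.875 − 27.75)/0.068 = 45.9559.
Sellers' marginal cost at Q' = 45.9559: 15.4 + 0.035·45.9559 = 17.0085.
ΔQ = 150.2427 − 45.9559 = 104.2868; wedge = 27.75 − 17.0085 = 10.7415.
Deadweight loss = ½ × 104.2868 × 10.7415 = $560.10 thousand.

$560.10 thousand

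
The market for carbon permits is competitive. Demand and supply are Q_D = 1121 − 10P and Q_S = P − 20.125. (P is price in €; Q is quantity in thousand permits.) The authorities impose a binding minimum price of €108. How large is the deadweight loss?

In inverse form: demand P = 112.1 − 0.1Q, supply P = 20.125 + Q.
Competitive equilibrium: 112.1 − 0.1Q = 20.125 + Q → Q* = 83.6136, P* = 103.7386.
At the floor P = 108, quantity demanded = (112.1 − 108)/0.1 = 41.
Sellers' marginal cost at Q' = 41: 20.125 + 1·41 = 61.125.
ΔQ = 83.6136 − 41 = 42.6136; wedge = 108 − 61.125 = 46.875.
The triangle = ½ × 42.6136 × 46.875 = €998.76 thousand.

€998.76 thousand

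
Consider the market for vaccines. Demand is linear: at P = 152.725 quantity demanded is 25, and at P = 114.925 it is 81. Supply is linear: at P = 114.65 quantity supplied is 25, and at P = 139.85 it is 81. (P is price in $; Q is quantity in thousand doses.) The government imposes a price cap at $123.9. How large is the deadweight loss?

$99.33 thousand

Demand slope = (114.925 − 152.725)/(81 − 25) = −0.675, so P = 169.6 − 0.675Q.
Supply slope = (139.85 − 114.65)/(81 − 25) = 0.45, so P = 103.4 + 0.45Q.
Competitive equilibrium: 169.6 − 0.675Q = 103.4 + 0.45Q → Q* = 58.8444, P* = 129.88.
At the ceiling P = 123.9, quantity supplied = (123.9 − 103.4)/0.45 = 45.5556.
Willingness to pay at Q' = 45.5556: 169.6 − 0.675·45.5556 = 138.85.
ΔQ = 58.8444 − 45.5556 = 13.2888; wedge = 138.85 − 123.9 = 14.95.
DWL = ½ × 13.2888 × 14.95 = $99.33 thousand.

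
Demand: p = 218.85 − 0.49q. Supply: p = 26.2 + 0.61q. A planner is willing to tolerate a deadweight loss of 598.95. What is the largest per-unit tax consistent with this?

Competitive equilibrium: 218.85 − 0.49q = 26.2 + 0.61q → q* = 175.1364, p* = 133.0332.
A tax t gives Δq = t/1.1 and wedge t, so DWL = t²/2.2.
t²/2.2 = 598.95 → t² = 1317.69 → t = 36.3.

36.3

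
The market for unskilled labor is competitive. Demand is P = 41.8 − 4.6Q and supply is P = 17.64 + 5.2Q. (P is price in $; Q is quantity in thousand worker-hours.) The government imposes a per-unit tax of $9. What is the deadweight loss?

$4.13 thousand

Competitive equilibrium: 41.8 − 4.6Q = 17.64 + 5.2Q → Q* = 2.4653, P* = 30.4596.
With the tax, the buyer price exceeds the seller price by 9: (41.8 − 4.6Q) − (17.64 + 5.2Q) = 9 → Q' = 1.5469.
ΔQ = 2.4653 − 1.5469 = 0.9184; the wedge equals the tax, 9.
DWL = ½ × 0.9184 × 9 = $4.13 thousand.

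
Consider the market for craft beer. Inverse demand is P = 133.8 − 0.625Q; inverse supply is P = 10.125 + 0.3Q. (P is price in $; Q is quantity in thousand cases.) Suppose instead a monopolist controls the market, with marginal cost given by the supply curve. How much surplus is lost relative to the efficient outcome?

$1344.28 thousand

Competitive equilibrium: 133.8 − 0.625Q = 10.125 + 0.3Q → Q* = 133.7027, P* = 50.2358.
Marginal revenue: MR = 133.8 − 1.25Q. Set MR = MC: 133.8 − 1.25Q = 10.125 + 0.3Q → Q_m = 79.7903.
Price P_m = 133.8 − 0.625·79.7903 = 83.9311; MC(Q_m) = 10.125 + 0.3·79.7903 = 34.0621.
Competitive Q* = 133.7027, so ΔQ = 53.9124; wedge = 83.9311 − 34.0621 = 49.869.
The triangle = ½ × 53.9124 × 49.869 = $1344.28 thousand.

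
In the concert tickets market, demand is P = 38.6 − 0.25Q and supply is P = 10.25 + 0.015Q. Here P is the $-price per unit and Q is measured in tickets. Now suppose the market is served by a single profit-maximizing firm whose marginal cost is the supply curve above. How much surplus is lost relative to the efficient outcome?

Competitive equilibrium: 38.6 − 0.25Q = 10.25 + 0.015Q → Q* = 106.9811, P* = 11.8547.
Marginal revenue: MR = 38.6 − 0.5Q. Set MR = MC: 38.6 − 0.5Q = 10.25 + 0.015Q → Q_m = 55.0485.
Price P_m = 38.6 − 0.25·55.0485 = 24.8379; MC(Q_m) = 10.25 + 0.015·55.0485 = 11.0757.
Competitive Q* = 106.9811, so ΔQ = 51.9326; wedge = 24.8379 − 11.0757 = 13.7622.
DWL = ½ × 51.9326 × 13.7622 = $357.35.

$357.35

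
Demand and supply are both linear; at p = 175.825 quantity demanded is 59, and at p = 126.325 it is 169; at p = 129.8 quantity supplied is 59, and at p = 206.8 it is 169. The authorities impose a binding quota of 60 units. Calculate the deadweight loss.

875.55

Demand slope = (126.325 − 175.825)/(169 − 59) = −0.45, so p = 202.375 − 0.45q.
Supply slope = (206.8 − 129.8)/(169 − 59) = 0.7, so p = 88.5 + 0.7q.
Competitive equilibrium: 202.375 − 0.45q = 88.5 + 0.7q → q* = 99.0217, p* = 157.8152.
At q = 60: demand price = 202.375 − 0.45·60 = 175.375; supply price = 88.5 + 0.7·60 = 130.5.
Δq = 99.0217 − 60 = 39.0217; wedge = 175.375 − 130.5 = 44.875.
The triangle = ½ × 39.0217 × 44.875 = 875.55.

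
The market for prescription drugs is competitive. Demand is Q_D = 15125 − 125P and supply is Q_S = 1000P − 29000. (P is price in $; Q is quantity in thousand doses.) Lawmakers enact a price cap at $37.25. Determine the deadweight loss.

In inverse form: demand P = 121 − 0.008Q, supply P = 29 + 0.001Q.
Competitive equilibrium: 121 − 0.008Q = 29 + 0.001Q → Q* = 10222.2222, P* = 39.2222.
At the ceiling P = 37.25, quantity supplied = (37.25 − 29)/0.001 = 8250.
Willingness to pay at Q' = 8250: 121 − 0.008·8250 = 55.
ΔQ = 10222.2222 − 8250 = 1972.2222; wedge = 55 − 37.25 = 17.75.
Deadweight loss = ½ × 1972.2222 × 17.75 = $17503.47 thousand.

$17503.47 thousand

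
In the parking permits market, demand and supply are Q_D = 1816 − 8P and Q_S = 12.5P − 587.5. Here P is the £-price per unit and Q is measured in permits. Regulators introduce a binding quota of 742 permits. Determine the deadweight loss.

£1897.20

In inverse form: demand P = 227 − 0.125Q, supply P = 47 + 0.08Q.
Competitive equilibrium: 227 − 0.125Q = 47 + 0.08Q → Q* = 878.0488, P* = 117.2439.
At Q = 742: demand price = 227 − 0.125·742 = 134.25; supply price = 47 + 0.08·742 = 106.36.
ΔQ = 878.0488 − 742 = 136.0488; wedge = 134.25 − 106.36 = 27.89.
Welfare loss = ½ × 136.0488 × 27.89 = £1897.20.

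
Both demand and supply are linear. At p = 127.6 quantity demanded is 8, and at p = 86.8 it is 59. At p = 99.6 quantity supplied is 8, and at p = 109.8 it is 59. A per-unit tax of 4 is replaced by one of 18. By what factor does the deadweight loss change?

Demand slope = (86.8 − 127.6)/(59 − 8) = −0.8, so p = 134 − 0.8q.
Supply slope = (109.8 − 99.6)/(59 − 8) = 0.2, so p = 98 + 0.2q.
Competitive equilibrium: 134 − 0.8q = 98 + 0.2q → q* = 36, p* = 105.2.
For a per-unit tax t: Δq = t/1, so DWL = ½·t·(t/1) = t²/2.
At t = 4: DWL = 8. At t = 18: DWL = 162.
Ratio = (18/4)² = 20.25.

20.25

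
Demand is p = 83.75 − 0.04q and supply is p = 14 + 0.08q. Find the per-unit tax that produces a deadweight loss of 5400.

36

Competitive equilibrium: 83.75 − 0.04q = 14 + 0.08q → q* = 581.25, p* = 60.5.
A tax t gives Δq = t/0.12 and wedge t, so DWL = t²/0.24.
t²/0.24 = 5400 → t² = 1296 → t = 36.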